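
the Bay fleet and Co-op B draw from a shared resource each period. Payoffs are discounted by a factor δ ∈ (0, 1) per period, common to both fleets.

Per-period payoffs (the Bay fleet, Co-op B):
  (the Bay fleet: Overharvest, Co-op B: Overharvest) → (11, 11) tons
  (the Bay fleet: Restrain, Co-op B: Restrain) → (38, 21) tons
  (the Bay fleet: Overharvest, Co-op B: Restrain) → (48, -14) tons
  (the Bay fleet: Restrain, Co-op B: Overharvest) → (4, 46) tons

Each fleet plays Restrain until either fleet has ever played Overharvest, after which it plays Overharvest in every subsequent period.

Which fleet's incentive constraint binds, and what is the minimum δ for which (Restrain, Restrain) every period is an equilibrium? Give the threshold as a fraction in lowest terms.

For the Bay fleet: deviation gain 48−38 = 10, per-period punishment loss 38−11 = 27. IC gives δ ≥ 10/37.
For Co-op B: gain 25, loss 10 per period, so δ ≥ 25/35 = 5/7.
The tighter constraint is Co-op B's, so cooperation needs δ ≥ 5/7.

Co-op B; δ ≥ 5/7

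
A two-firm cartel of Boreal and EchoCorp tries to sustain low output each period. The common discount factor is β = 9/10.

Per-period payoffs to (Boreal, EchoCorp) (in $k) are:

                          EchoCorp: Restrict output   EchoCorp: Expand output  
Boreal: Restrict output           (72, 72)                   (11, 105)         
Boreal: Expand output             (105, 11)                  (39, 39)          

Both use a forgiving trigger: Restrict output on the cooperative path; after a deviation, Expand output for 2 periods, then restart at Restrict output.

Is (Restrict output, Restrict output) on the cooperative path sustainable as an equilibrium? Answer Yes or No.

A one-shot deviation gives 105 now, then 39 for 2 periods, then back to 72.
Gain from deviating: (105−72) today; loss: (72−39) in each of the next 2 periods.
No-deviation condition: (72−39)(β+…+β^2) ≥ 105−72, i.e. β+…+β^2 ≥ 1.
At β = 9/10: β+…+β^2 = 1.7100 ≥ 1.0000.
So cooperation is sustainable.

Yes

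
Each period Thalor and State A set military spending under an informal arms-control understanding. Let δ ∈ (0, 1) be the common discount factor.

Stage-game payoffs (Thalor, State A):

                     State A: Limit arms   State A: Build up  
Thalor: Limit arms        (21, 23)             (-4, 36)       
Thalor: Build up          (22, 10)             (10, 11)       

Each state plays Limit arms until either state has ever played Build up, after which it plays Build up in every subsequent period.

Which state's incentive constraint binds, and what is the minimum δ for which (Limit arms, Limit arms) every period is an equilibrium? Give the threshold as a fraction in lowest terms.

State A; δ ≥ 13/25

Thalor's threshold: (22−21)/(22−10) = 1/12.
State A's threshold: (36−23)/(36−11) = 13/25.
1/12 < 13/25, so State A binds and δ* = 13/25.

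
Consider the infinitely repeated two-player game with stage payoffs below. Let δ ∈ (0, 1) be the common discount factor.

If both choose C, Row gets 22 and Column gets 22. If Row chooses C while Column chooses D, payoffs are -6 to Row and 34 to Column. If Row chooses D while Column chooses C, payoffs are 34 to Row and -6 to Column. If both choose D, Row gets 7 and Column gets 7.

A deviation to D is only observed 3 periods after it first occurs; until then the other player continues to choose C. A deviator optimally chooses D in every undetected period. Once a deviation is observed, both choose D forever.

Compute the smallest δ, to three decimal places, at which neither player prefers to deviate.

0.763

The best deviation is to choose D for all 3 undetected periods, earning 34 each, then 7 forever once detected.
Deviation value: 34(1−δ^3)/(1−δ) + 7δ^3/(1−δ); cooperation value: 22/(1−δ).
IC: 22 ≥ 34(1−δ^3) + 7δ^3 = 34 − 27δ^3.
So δ^3 ≥ 12/27 = 4/9, giving δ ≥ (4/9)^(1/3) ≈ 0.763.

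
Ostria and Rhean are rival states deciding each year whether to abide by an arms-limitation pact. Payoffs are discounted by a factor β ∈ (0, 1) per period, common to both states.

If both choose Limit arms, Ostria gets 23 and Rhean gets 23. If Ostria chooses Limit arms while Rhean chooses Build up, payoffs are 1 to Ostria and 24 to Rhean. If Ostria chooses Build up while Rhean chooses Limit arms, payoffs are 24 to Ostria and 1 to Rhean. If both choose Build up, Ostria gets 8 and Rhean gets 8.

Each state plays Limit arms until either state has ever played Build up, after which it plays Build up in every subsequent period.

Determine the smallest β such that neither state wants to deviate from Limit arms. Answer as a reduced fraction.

23/(1−β) ≥ 24 + 8β/(1−β)
23 ≥ 24 − 16β
β ≥ 1/16.

1/16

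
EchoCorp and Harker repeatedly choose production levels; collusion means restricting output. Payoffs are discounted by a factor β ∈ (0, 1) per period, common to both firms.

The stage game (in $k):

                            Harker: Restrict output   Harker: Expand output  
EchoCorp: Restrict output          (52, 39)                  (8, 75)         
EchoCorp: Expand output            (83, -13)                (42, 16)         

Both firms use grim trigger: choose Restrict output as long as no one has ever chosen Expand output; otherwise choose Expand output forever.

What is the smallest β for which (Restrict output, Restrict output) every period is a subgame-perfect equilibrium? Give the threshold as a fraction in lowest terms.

31/41

For EchoCorp: deviation gain 83−52 = 31, per-period punishment loss 52−42 = 10. IC gives β ≥ 31/41.
For Harker: gain 36, loss 23 per period, so β ≥ 36/59.
The tighter constraint is EchoCorp's, so cooperation needs β ≥ 31/41.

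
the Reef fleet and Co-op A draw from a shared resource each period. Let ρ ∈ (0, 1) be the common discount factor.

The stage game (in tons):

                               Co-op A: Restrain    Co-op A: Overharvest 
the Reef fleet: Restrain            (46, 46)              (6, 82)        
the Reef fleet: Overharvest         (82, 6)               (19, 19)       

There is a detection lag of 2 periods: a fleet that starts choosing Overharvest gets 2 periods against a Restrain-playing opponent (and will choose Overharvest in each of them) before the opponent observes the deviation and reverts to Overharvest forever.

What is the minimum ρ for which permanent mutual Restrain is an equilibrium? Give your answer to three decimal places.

0.756

A deviator earns 82 for 2 periods, then 19 forever; cooperating earns 46 forever. Multiplying the IC by (1−ρ):
46 ≥ 82(1−ρ^2) + 19ρ^2, so 63·ρ^2 ≥ 36 and ρ^2 ≥ 4/7.
ρ ≥ (4/7)^(1/2) ≈ 0.756.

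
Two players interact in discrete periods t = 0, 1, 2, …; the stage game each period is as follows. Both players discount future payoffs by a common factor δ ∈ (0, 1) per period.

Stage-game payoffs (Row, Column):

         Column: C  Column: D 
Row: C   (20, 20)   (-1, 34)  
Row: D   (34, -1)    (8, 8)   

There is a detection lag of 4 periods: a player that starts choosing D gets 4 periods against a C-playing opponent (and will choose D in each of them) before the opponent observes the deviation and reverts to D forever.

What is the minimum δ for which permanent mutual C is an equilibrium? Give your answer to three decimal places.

A deviator earns 34 for 4 periods, then 8 forever; cooperating earns 20 forever. Multiplying the IC by (1−δ):
20 ≥ 34(1−δ^4) + 8δ^4, so 26·δ^4 ≥ 14 and δ^4 ≥ 7/13.
δ ≥ (7/13)^(1/4) ≈ 0.857.

0.857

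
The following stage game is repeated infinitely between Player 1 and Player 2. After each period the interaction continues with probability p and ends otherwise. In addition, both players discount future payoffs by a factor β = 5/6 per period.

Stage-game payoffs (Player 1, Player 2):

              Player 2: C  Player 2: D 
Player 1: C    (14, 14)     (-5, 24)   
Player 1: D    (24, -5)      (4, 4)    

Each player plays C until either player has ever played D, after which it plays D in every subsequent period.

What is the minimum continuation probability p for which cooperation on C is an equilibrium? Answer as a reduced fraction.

Expected continuation weight on next period's payoff is β·p = 5/6·p, which plays the role of the discount factor.
Cooperation requires 5/6·p ≥ (24−14)/(24−4) = 1/2, hence p ≥ 3/5.

3/5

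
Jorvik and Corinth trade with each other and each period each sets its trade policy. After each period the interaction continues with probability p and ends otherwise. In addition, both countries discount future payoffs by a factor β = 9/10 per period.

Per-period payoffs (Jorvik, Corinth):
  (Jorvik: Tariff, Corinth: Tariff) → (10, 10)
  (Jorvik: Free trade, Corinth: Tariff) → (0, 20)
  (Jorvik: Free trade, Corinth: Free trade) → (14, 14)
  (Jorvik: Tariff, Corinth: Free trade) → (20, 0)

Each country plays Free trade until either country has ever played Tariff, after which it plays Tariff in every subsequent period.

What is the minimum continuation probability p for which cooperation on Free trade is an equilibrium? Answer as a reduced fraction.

2/3

Expected continuation weight on next period's payoff is β·p = 9/10·p, which plays the role of the discount factor.
Cooperation requires 9/10·p ≥ (20−14)/(20−10) = 3/5, hence p ≥ 2/3.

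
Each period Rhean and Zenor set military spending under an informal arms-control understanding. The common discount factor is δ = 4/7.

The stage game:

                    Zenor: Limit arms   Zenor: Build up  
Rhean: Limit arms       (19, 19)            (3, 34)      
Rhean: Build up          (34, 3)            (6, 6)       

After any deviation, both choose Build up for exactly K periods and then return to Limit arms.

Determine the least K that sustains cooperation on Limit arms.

Need Σ_{k=1}^{K} δ^k ≥ (34−19)/(19−6) = 1.1538 at δ = 4/7.
At K = 3 the sum is 1.0845 < 1.1538; at K = 4 it is 1.1912 ≥ 1.1538.
So the minimum punishment length is K = 4.

4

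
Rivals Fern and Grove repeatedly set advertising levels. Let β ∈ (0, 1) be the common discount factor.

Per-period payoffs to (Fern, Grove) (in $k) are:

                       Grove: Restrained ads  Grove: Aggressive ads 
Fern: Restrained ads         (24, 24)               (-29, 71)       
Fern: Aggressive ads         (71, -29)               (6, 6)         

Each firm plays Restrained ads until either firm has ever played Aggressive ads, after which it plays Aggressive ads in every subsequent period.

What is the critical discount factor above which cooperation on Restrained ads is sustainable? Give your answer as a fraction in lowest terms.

Under grim trigger the critical discount factor is (T−C)/(T−P) with T = 71, C = 24, P = 6.
β* = (71−24)/(71−6) = 47/65.

47/65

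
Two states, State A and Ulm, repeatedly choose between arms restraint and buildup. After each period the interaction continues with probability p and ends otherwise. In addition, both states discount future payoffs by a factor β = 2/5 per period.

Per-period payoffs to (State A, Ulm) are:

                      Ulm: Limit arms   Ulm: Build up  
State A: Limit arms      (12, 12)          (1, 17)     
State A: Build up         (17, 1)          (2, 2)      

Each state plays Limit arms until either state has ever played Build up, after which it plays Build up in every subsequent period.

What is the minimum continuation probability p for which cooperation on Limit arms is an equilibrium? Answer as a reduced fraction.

Expected continuation weight on next period's payoff is β·p = 2/5·p, which plays the role of the discount factor.
Cooperation requires 2/5·p ≥ (17−12)/(17−2) = 1/3, hence p ≥ 5/6.

5/6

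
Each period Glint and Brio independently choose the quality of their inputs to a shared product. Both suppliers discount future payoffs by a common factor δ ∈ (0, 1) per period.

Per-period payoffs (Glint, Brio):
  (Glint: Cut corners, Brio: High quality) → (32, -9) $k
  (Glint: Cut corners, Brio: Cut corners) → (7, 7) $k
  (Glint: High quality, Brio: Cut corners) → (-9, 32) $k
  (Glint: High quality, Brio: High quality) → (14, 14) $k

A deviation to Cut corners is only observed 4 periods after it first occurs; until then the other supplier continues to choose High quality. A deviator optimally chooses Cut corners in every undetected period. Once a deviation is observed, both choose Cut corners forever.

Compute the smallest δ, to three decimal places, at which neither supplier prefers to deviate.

0.921

The best deviation is to choose Cut corners for all 4 undetected periods, earning 32 each, then 7 forever once detected.
Deviation value: 32(1−δ^4)/(1−δ) + 7δ^4/(1−δ); cooperation value: 14/(1−δ).
IC: 14 ≥ 32(1−δ^4) + 7δ^4 = 32 − 25δ^4.
So δ^4 ≥ 18/25, giving δ ≥ (18/25)^(1/4) ≈ 0.921.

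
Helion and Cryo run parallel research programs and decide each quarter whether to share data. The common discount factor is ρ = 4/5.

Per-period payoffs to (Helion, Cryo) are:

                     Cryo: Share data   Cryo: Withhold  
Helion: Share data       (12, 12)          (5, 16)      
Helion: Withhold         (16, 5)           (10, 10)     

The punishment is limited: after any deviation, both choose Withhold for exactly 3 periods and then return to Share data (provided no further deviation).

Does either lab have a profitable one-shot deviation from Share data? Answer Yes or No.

Yes

Comparing payoff streams over the 4 periods until play realigns: cooperate → 12(1+ρ+…+ρ^3); deviate → 16 + 10(ρ+…+ρ^3).
Cooperation is sustained iff (12−10)(ρ+…+ρ^3) ≥ 16−12.
ρ+…+ρ^3 = 4/5·(1−(4/5)^3)/(1−4/5) = 1.9520, and (16−12)/(12−10) = 2.0000.
1.9520 < 2.0000, so cooperation is not sustainable.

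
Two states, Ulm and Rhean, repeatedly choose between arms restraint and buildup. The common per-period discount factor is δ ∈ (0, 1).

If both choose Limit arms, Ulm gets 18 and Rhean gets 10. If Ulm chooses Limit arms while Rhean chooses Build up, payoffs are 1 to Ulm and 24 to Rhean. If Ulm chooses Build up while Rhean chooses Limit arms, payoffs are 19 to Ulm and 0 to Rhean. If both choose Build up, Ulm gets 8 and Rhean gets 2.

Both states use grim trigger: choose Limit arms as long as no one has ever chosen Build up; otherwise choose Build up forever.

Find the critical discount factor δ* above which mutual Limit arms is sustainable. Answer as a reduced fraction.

For Ulm: deviation gain 19−18 = 1, per-period punishment loss 18−8 = 10. IC gives δ ≥ 1/11.
For Rhean: gain 14, loss 8 per period, so δ ≥ 14/22 = 7/11.
The tighter constraint is Rhean's, so cooperation needs δ ≥ 7/11.

7/11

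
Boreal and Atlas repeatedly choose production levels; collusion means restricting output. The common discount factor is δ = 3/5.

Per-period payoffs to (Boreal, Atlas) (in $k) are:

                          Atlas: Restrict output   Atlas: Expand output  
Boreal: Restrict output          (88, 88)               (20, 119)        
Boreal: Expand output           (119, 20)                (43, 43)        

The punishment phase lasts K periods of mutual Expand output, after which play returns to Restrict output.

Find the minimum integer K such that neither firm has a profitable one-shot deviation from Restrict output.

No profitable deviation requires (88−43)(δ+…+δ^K) ≥ 119−88, i.e. δ+…+δ^K ≥ 31/45 ≈ 0.6889.
With δ = 3/5, the partial sums are K=1: 0.6000, K=2: 0.9600.
K = 2 is the first length at which the sum reaches 0.6889.

2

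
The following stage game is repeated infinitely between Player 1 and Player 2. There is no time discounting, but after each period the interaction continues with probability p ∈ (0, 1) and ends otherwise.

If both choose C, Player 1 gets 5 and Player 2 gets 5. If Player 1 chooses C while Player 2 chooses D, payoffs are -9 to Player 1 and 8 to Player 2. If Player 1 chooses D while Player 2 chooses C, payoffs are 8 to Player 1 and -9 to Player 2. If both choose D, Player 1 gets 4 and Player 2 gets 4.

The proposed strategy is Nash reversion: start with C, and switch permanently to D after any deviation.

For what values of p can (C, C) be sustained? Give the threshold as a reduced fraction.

3/4

Expected cooperation value is 5 + p·5 + p²·5 + … = 5/(1−p); deviation gives 8 + p·4/(1−p).
5 ≥ 8(1−p) + 4p ⇒ 4p ≥ 3 ⇒ p ≥ 3/4.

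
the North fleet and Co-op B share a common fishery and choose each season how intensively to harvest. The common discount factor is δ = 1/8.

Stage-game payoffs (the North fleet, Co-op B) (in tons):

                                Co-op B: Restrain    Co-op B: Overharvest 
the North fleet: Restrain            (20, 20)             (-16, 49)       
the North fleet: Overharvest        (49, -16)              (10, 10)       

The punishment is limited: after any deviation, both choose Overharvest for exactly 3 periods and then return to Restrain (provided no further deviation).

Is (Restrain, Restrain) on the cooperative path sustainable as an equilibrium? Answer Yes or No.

No

Comparing payoff streams over the 4 periods until play realigns: cooperate → 20(1+δ+…+δ^3); deviate → 49 + 10(δ+…+δ^3).
Cooperation is sustained iff (20−10)(δ+…+δ^3) ≥ 49−20.
δ+…+δ^3 = 1/8·(1−(1/8)^3)/(1−1/8) = 0.1426, and (49−20)/(20−10) = 2.9000.
0.1426 < 2.9000, so cooperation is not sustainable.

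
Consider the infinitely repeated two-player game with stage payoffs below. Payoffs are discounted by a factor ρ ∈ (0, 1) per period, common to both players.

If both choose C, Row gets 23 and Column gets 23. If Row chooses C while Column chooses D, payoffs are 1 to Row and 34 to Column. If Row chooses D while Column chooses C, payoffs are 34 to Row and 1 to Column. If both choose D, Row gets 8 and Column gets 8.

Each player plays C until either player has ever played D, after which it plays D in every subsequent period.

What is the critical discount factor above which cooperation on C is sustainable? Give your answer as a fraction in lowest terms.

One-period gain from deviating is 34 − 23 = 11. The loss is 23 − 8 = 15 in every subsequent period, with present value 15·ρ/(1−ρ).
Deviation is unprofitable when 15·ρ/(1−ρ) ≥ 11, i.e. ρ/(1−ρ) ≥ 11/15.
Equivalently ρ ≥ 11/(11+15) = 11/26.

11/26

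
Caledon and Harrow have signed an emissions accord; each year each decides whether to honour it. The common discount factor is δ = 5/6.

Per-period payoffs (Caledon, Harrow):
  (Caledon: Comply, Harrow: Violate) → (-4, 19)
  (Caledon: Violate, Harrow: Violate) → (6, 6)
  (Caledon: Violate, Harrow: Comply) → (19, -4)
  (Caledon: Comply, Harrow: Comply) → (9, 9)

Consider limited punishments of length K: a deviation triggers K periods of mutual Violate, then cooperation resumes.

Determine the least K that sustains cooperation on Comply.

Need Σ_{k=1}^{K} δ^k ≥ (19−9)/(9−6) = 3.3333 at δ = 5/6.
At K = 6 the sum is 3.3255 < 3.3333; at K = 7 it is 3.6046 ≥ 3.3333.
So the minimum punishment length is K = 7.

7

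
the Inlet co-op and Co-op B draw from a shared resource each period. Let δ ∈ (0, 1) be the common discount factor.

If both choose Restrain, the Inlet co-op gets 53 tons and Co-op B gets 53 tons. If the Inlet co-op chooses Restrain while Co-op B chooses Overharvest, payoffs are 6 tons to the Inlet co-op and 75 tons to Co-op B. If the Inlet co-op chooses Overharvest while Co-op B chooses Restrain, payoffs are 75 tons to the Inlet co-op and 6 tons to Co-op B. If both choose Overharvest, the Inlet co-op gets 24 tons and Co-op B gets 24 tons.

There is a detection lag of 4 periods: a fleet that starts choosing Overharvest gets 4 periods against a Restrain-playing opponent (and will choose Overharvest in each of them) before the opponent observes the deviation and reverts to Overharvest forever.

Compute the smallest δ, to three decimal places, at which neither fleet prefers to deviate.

The best deviation is to choose Overharvest for all 4 undetected periods, earning 75 each, then 24 forever once detected.
Deviation value: 75(1−δ^4)/(1−δ) + 24δ^4/(1−δ); cooperation value: 53/(1−δ).
IC: 53 ≥ 75(1−δ^4) + 24δ^4 = 75 − 51δ^4.
So δ^4 ≥ 22/51, giving δ ≥ (22/51)^(1/4) ≈ 0.810.

0.810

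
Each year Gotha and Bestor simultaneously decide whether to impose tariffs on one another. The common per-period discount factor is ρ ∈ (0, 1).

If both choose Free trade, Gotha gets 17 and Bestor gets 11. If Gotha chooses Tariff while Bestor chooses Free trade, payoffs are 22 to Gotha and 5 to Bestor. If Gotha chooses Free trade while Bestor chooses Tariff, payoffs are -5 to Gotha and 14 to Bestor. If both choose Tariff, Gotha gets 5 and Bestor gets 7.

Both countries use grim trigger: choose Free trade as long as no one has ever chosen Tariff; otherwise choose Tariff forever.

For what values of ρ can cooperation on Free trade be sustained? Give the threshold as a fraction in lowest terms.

3/7

For Gotha: deviation gain 22−17 = 5, per-period punishment loss 17−5 = 12. IC gives ρ ≥ 5/17.
For Bestor: gain 3, loss 4 per period, so ρ ≥ 3/7.
The tighter constraint is Bestor's, so cooperation needs ρ ≥ 3/7.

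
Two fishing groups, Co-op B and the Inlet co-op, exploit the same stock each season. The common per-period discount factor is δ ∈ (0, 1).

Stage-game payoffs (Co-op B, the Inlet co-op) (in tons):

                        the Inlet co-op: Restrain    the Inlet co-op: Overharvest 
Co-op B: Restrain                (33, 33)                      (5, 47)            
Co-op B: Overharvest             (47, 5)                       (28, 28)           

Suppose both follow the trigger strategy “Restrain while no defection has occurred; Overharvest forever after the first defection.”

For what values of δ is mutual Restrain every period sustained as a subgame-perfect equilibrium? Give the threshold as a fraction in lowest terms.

14/19

Cooperation forever yields 33 each period: 33/(1−δ).
Deviating yields 47 once, then 28 forever: 47 + 28δ/(1−δ).
No profitable deviation requires 33/(1−δ) ≥ 47 + 28δ/(1−δ).
Multiplying by (1−δ): 33 ≥ 47(1−δ) + 28δ = 47 − 19δ.
So 19δ ≥ 14, i.e. δ ≥ 14/19.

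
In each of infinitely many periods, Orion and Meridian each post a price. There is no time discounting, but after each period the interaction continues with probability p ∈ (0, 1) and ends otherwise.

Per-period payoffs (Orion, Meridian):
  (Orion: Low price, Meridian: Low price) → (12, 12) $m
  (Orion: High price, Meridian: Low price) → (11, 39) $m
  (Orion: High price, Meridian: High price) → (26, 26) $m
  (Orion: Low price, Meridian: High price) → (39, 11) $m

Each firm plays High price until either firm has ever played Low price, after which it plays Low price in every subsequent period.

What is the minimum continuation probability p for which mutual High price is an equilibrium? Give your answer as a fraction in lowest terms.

13/27

With no time discounting, the continuation probability p plays the role of the discount factor.
Grim-trigger IC: 26/(1−p) ≥ 39 + 12p/(1−p) ⇒ p ≥ (39−26)/(39−12) = 13/27.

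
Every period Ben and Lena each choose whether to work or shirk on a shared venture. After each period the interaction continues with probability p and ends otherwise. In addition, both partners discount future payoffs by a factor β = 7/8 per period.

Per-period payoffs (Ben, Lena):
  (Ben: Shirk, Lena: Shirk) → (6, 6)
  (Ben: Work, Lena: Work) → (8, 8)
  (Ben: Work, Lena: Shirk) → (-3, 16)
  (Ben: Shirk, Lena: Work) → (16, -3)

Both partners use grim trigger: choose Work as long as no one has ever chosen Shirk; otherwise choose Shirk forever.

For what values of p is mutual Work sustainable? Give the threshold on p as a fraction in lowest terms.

Expected continuation weight on next period's payoff is β·p = 7/8·p, which plays the role of the discount factor.
Cooperation requires 7/8·p ≥ (16−8)/(16−6) = 4/5, hence p ≥ 32/35.

32/35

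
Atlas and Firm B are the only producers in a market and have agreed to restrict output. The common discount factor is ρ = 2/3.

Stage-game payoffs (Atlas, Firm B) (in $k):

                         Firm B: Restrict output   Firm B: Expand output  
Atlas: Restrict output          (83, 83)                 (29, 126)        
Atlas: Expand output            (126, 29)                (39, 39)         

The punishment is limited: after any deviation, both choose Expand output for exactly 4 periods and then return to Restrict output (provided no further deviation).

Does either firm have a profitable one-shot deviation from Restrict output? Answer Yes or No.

No

IC: ρ+…+ρ^4 ≥ (126−83)/(83−39) = 43/44.
At ρ = 2/3: partial sum = 1.6049 ≥ 0.9773. Cooperation sustainable.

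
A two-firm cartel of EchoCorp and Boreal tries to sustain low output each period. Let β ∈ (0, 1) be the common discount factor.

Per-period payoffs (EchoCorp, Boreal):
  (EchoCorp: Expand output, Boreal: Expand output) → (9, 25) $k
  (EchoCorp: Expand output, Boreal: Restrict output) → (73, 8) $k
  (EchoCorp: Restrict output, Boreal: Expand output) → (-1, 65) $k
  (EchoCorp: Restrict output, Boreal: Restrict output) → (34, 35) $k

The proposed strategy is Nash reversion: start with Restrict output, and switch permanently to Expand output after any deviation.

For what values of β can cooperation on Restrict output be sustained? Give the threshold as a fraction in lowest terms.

3/4

For EchoCorp: deviation gain 73−34 = 39, per-period punishment loss 34−9 = 25. IC gives β ≥ 39/64.
For Boreal: gain 30, loss 10 per period, so β ≥ 30/40 = 3/4.
The tighter constraint is Boreal's, so cooperation needs β ≥ 3/4.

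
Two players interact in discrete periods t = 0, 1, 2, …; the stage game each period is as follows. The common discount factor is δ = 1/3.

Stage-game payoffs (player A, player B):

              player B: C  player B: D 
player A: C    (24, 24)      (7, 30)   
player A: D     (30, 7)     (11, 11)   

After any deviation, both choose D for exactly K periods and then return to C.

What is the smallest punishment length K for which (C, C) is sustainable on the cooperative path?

3

IC: δ(1−δ^K)/(1−δ) ≥ (30−24)/(24−11) = 6/13.
With δ = 1/3: need 1 − δ^K ≥ 6/13·(1−1/3)/(1/3), i.e. δ^K ≤ 0.0769.
Since (1/3)^2 = 0.1111 and (1/3)^3 = 0.0370, the smallest such K is 3.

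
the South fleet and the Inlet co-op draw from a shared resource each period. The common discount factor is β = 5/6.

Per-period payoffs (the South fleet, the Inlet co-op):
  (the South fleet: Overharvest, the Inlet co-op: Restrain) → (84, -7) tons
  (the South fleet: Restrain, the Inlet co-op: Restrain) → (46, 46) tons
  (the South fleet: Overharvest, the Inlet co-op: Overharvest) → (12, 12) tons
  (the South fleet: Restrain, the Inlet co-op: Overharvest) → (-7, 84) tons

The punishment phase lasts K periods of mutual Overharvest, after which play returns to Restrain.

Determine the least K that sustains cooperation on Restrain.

2

Need Σ_{k=1}^{K} β^k ≥ (84−46)/(46−12) = 1.1176 at β = 5/6.
At K = 1 the sum is 0.8333 < 1.1176; at K = 2 it is 1.5278 ≥ 1.1176.
So the minimum punishment length is K = 2.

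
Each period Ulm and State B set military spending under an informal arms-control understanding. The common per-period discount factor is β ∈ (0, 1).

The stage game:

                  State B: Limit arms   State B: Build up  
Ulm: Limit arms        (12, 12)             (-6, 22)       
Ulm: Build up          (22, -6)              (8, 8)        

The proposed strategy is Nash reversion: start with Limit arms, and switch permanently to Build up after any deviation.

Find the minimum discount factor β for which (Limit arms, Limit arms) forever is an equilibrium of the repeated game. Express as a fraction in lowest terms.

Under grim trigger the critical discount factor is (T−C)/(T−P) with T = 22, C = 12, P = 8.
β* = (22−12)/(22−8) = 10/14 = 5/7.

5/7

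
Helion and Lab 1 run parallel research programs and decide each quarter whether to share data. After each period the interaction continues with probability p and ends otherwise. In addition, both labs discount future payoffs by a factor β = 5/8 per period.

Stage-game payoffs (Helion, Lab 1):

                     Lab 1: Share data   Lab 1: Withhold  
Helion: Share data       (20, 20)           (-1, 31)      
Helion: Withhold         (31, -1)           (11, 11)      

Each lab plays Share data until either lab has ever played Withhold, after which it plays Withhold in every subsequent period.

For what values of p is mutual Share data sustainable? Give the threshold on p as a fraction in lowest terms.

22/25

With continuation probability p and discount β, the effective per-period discount factor is βp.
Grim-trigger IC: βp ≥ (31−20)/(31−11) = 11/20.
So p ≥ (11/20)/(5/8) = 22/25.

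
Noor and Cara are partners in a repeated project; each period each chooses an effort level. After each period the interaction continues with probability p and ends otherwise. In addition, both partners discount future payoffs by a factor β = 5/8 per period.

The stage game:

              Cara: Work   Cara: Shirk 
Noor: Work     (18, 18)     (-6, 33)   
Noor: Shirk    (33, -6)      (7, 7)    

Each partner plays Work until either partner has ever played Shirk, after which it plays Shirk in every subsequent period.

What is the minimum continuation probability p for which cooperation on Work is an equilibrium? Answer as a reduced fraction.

With continuation probability p and discount β, the effective per-period discount factor is βp.
Grim-trigger IC: βp ≥ (33−18)/(33−7) = 15/26.
So p ≥ (15/26)/(5/8) = 12/13.

12/13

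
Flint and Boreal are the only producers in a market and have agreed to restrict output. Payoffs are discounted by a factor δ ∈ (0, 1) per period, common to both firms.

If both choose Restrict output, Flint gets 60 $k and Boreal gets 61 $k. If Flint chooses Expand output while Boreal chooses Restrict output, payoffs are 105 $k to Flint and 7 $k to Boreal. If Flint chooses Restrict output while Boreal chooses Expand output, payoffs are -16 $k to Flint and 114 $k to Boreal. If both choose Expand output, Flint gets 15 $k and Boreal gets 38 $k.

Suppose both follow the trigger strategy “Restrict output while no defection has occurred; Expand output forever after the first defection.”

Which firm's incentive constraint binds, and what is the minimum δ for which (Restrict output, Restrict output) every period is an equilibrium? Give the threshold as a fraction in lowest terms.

Flint: cooperation gives 60 each period; deviation gives 105 once then 15 forever.
  60/(1−δ) ≥ 105 + 15δ/(1−δ) ⇒ δ ≥ 45/90 = 1/2.
Boreal: cooperation gives 61 each period; deviation gives 114 once then 38 forever.
  δ ≥ 53/76.
Both must hold, so the binding constraint is Boreal's: δ ≥ 53/76.

Boreal; δ ≥ 53/76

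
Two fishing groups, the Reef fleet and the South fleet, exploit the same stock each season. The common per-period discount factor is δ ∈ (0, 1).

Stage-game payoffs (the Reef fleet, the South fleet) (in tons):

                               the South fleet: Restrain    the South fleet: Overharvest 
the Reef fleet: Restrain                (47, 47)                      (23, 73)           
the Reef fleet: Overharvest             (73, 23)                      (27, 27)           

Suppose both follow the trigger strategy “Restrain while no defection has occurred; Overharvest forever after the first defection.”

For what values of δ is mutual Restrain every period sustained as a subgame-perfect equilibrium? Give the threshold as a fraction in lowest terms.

One-period gain from deviating is 73 − 47 = 26. The loss is 47 − 27 = 20 in every subsequent period, with present value 20·δ/(1−δ).
Deviation is unprofitable when 20·δ/(1−δ) ≥ 26, i.e. δ/(1−δ) ≥ 13/10.
Equivalently δ ≥ 26/(26+20) = 13/23.

13/23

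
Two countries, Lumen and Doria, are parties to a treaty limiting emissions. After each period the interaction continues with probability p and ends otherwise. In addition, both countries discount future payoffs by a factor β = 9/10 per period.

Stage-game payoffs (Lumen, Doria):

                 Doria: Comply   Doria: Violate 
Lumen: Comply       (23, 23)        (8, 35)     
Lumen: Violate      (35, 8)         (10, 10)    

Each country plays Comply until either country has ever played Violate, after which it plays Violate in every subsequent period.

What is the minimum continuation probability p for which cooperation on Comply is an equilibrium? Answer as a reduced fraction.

With continuation probability p and discount β, the effective per-period discount factor is βp.
Grim-trigger IC: βp ≥ (35−23)/(35−10) = 12/25.
So p ≥ (12/25)/(9/10) = 8/15.

8/15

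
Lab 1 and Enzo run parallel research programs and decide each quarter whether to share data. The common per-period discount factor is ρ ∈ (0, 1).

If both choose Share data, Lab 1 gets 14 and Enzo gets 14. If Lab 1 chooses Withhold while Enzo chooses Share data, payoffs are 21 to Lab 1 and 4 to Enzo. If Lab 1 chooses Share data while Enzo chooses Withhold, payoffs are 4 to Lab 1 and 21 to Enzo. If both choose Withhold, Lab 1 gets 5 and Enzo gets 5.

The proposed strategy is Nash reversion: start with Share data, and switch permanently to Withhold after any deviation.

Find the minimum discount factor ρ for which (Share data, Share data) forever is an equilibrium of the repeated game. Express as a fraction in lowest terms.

14/(1−ρ) ≥ 21 + 5ρ/(1−ρ)
14 ≥ 21 − 16ρ
ρ ≥ 7/16.

7/16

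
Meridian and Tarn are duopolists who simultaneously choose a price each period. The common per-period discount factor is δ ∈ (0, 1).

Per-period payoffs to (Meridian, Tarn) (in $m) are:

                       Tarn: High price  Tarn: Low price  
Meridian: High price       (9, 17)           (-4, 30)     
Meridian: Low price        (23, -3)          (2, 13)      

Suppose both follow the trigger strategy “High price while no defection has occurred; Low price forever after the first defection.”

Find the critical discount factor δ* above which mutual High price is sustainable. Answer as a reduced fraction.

13/17

Meridian: cooperation gives 9 each period; deviation gives 23 once then 2 forever.
  9/(1−δ) ≥ 23 + 2δ/(1−δ) ⇒ δ ≥ 14/21 = 2/3.
Tarn: cooperation gives 17 each period; deviation gives 30 once then 13 forever.
  δ ≥ 13/17.
Both must hold, so the binding constraint is Tarn's: δ ≥ 13/17.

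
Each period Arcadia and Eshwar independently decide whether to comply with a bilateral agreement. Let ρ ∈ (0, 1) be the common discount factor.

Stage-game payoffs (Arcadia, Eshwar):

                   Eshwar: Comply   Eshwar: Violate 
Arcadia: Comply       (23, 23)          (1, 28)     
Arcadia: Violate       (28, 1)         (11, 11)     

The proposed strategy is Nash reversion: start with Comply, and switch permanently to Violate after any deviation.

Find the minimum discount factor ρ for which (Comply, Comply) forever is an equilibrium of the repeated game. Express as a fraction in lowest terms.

5/17

Under grim trigger the critical discount factor is (T−C)/(T−P) with T = 28, C = 23, P = 11.
ρ* = (28−23)/(28−11) = 5/17.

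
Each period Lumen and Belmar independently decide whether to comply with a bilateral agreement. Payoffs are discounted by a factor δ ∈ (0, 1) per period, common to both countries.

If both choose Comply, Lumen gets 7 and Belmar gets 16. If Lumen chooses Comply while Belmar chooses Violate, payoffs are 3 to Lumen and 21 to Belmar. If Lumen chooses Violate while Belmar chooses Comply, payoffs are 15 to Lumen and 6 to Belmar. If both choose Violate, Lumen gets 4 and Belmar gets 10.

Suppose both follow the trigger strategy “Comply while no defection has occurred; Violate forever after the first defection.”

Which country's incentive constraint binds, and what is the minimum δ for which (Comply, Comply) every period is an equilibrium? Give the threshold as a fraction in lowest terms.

Lumen; δ ≥ 8/11

For Lumen: deviation gain 15−7 = 8, per-period punishment loss 7−4 = 3. IC gives δ ≥ 8/11.
For Belmar: gain 5, loss 6 per period, so δ ≥ 5/11.
The tighter constraint is Lumen's, so cooperation needs δ ≥ 8/11.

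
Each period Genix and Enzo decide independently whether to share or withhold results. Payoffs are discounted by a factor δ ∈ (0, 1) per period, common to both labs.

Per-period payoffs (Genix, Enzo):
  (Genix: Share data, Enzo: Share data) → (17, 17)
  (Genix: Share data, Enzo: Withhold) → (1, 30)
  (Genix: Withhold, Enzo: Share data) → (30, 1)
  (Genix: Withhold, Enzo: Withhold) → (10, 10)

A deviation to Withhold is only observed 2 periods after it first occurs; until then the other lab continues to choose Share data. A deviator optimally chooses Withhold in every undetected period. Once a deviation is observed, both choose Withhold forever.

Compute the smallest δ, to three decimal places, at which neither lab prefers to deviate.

0.806

A deviator earns 30 for 2 periods, then 10 forever; cooperating earns 17 forever. Multiplying the IC by (1−δ):
17 ≥ 30(1−δ^2) + 10δ^2, so 20·δ^2 ≥ 13 and δ^2 ≥ 13/20.
δ ≥ (13/20)^(1/2) ≈ 0.806.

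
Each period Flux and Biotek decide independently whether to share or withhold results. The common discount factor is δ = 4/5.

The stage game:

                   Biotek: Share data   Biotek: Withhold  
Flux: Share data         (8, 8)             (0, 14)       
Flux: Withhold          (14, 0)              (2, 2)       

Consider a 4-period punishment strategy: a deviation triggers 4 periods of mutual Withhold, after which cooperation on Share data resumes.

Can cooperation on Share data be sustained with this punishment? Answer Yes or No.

Comparing payoff streams over the 5 periods until play realigns: cooperate → 8(1+δ+…+δ^4); deviate → 14 + 2(δ+…+δ^4).
Cooperation is sustained iff (8−2)(δ+…+δ^4) ≥ 14−8.
δ+…+δ^4 = 4/5·(1−(4/5)^4)/(1−4/5) = 2.3616, and (14−8)/(8−2) = 1.0000.
2.3616 ≥ 1.0000, so cooperation is sustainable.

Yes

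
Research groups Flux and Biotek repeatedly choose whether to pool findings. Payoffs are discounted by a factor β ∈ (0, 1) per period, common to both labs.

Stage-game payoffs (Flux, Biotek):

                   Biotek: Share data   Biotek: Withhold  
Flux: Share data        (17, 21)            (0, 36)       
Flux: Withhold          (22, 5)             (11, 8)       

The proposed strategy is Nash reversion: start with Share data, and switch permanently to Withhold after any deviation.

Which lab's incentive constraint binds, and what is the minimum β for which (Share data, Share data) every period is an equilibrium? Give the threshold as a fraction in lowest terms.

Flux's threshold: (22−17)/(22−11) = 5/11.
Biotek's threshold: (36−21)/(36−8) = 15/28.
5/11 < 15/28, so Biotek binds and β* = 15/28.

Biotek; β ≥ 15/28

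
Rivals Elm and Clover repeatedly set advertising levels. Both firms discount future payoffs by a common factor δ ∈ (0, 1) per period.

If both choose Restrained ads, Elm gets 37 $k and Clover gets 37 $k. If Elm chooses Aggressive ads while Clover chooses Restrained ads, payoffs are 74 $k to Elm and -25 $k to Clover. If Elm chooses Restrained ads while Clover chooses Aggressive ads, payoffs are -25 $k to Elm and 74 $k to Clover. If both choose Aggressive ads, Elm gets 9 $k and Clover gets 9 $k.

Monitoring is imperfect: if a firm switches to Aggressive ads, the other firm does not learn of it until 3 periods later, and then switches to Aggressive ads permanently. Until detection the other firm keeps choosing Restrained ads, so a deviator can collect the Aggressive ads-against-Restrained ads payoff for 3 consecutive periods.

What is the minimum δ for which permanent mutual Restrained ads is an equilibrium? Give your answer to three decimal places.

The best deviation is to choose Aggressive ads for all 3 undetected periods, earning 74 each, then 9 forever once detected.
Deviation value: 74(1−δ^3)/(1−δ) + 9δ^3/(1−δ); cooperation value: 37/(1−δ).
IC: 37 ≥ 74(1−δ^3) + 9δ^3 = 74 − 65δ^3.
So δ^3 ≥ 37/65, giving δ ≥ (37/65)^(1/3) ≈ 0.829.

0.829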